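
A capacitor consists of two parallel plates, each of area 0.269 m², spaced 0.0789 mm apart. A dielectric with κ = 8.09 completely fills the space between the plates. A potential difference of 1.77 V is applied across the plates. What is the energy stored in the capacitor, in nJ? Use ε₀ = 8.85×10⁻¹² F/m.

C = κε₀A/d = 8.09 × 8.85×10⁻¹² × 0.269 / 7.89×10⁻⁵ = 2.44×10⁻⁷ F.
U = ½CV² = ½ × 2.44×10⁻⁷ × (1.77)² = 3.82×10⁻⁷ J.

382 nJ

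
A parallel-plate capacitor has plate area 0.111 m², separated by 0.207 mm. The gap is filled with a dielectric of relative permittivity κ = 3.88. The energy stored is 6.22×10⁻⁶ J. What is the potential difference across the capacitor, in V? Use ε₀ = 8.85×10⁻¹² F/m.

26.0 V

C = κε₀A/d = 3.88 × 8.85×10⁻¹² × 0.111 / 2.07×10⁻⁴ = 1.84×10⁻⁸ F.
V = √(2U/C) = √(2 × 6.22×10⁻⁶ / 1.84×10⁻⁸) = 26.0 V.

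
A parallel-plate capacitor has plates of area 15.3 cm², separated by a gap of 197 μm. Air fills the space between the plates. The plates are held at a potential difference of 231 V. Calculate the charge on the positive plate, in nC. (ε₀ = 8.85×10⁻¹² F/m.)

15.9 nC

A = 15.3 cm² = 1.53×10⁻³ m².
C = ε₀A/d = 8.85×10⁻¹² × 1.53×10⁻³ / 1.97×10⁻⁴ = 6.87×10⁻¹¹ F.
Q = CV = 6.87×10⁻¹¹ × 231 = 1.59×10⁻⁸ C.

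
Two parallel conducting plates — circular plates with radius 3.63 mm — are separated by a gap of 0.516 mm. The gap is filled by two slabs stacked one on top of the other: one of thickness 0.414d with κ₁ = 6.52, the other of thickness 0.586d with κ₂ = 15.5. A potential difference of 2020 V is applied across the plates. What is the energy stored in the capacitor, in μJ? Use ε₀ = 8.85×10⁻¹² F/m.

A = π(3.63 mm)² = 4.14×10⁻⁵ m².
Stacked slabs ⇒ two capacitors in series, each with the full plate area.
C₁ = κ₁ε₀A/d₁ = 6.52 × 8.85×10⁻¹² × 4.14×10⁻⁵ / 2.14×10⁻⁴ = 1.12×10⁻¹¹ F.
C₂ = κ₂ε₀A/d₂ = 15.5 × 8.85×10⁻¹² × 4.14×10⁻⁵ / 3.02×10⁻⁴ = 1.88×10⁻¹¹ F.
C = (1/C₁ + 1/C₂)⁻¹ = 7.01×10⁻¹² F.
U = ½CV² = ½ × 7.01×10⁻¹² × (2020)² = 1.43×10⁻⁵ J.

U ≈ 14.3 μJ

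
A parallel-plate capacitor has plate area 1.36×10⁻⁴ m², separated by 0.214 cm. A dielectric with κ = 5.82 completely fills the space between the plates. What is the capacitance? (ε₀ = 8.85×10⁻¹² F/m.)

C = κε₀A/d = 5.82 × 8.85×10⁻¹² × 1.36×10⁻⁴ / 2.14×10⁻³ = 3.27×10⁻¹² F.

3.27 pF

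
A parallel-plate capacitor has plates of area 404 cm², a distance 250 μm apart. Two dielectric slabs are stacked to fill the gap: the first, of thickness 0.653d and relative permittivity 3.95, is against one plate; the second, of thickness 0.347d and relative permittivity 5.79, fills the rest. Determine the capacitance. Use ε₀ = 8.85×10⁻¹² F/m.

C ≈ 6.35 nF

A = 404 cm² = 4.04×10⁻² m².
Stacked slabs ⇒ two capacitors in series, each with the full plate area.
C₁ = κ₁ε₀A/d₁ = 3.95 × 8.85×10⁻¹² × 4.04×10⁻² / 1.63×10⁻⁴ = 8.65×10⁻⁹ F.
C₂ = κ₂ε₀A/d₂ = 5.79 × 8.85×10⁻¹² × 4.04×10⁻² / 8.67×10⁻⁵ = 2.39×10⁻⁸ F.
C = (1/C₁ + 1/C₂)⁻¹ = 6.35×10⁻⁹ F.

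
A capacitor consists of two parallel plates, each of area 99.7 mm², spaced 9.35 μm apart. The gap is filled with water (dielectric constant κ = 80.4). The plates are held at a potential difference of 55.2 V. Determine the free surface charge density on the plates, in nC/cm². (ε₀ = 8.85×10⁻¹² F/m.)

A = 99.7 mm² = 9.97×10⁻⁵ m².
C = κε₀A/d = 80.4 × 8.85×10⁻¹² × 9.97×10⁻⁵ / 9.35×10⁻⁶ = 7.59×10⁻⁹ F.
σ = Q/A = CV/A = 7.59×10⁻⁹ × 55.2 / 9.97×10⁻⁵ = 4.20×10⁻³ C/m².

420 nC/cm²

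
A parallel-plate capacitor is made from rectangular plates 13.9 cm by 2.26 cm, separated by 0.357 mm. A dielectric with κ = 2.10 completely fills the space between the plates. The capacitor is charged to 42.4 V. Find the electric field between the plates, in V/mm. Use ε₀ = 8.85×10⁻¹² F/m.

E = V/d = 42.4 / 3.57×10⁻⁴ = 1.19×10⁵ V/m.

E ≈ 119 V/mm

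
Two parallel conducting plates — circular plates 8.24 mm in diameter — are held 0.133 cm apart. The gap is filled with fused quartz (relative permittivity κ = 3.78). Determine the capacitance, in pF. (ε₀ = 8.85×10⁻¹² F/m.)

A = π(8.24/2 mm)² = 5.33×10⁻⁵ m².
C = κε₀A/d = 3.78 × 8.85×10⁻¹² × 5.33×10⁻⁵ / 1.33×10⁻³ = 1.34×10⁻¹² F.

1.34 pF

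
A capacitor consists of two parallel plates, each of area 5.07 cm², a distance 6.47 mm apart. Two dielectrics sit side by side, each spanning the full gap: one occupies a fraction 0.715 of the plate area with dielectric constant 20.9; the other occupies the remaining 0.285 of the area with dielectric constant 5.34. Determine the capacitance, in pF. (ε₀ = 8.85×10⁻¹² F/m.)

C ≈ 11.4 pF

A = 5.07 cm² = 5.07×10⁻⁴ m².
Side-by-side slabs ⇒ two capacitors in parallel, each spanning the full gap.
C₁ = κ₁ε₀A₁/d = 20.9 × 8.85×10⁻¹² × 3.63×10⁻⁴ / 6.47×10⁻³ = 1.04×10⁻¹¹ F.
C₂ = κ₂ε₀A₂/d = 5.34 × 8.85×10⁻¹² × 1.44×10⁻⁴ / 6.47×10⁻³ = 1.06×10⁻¹² F.
C = C₁ + C₂ = 1.14×10⁻¹¹ F.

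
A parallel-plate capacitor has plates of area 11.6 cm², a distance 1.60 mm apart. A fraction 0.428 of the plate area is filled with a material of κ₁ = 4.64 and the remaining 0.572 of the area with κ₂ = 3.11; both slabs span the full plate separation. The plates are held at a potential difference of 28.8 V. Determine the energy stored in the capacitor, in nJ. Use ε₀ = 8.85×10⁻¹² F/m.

U ≈ 10.0 nJ

A = 11.6 cm² = 1.16×10⁻³ m².
Side-by-side slabs ⇒ two capacitors in parallel, each spanning the full gap.
C₁ = κ₁ε₀A₁/d = 4.64 × 8.85×10⁻¹² × 4.96×10⁻⁴ / 1.60×10⁻³ = 1.27×10⁻¹¹ F.
C₂ = κ₂ε₀A₂/d = 3.11 × 8.85×10⁻¹² × 6.64×10⁻⁴ / 1.60×10⁻³ = 1.14×10⁻¹¹ F.
C = C₁ + C₂ = 2.42×10⁻¹¹ F.
U = ½CV² = ½ × 2.42×10⁻¹¹ × (28.8)² = 1.00×10⁻⁸ J.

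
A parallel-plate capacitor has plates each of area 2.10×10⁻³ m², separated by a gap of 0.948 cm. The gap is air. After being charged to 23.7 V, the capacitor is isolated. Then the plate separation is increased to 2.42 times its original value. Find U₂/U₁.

U₂/U₁ ≈ 2.42

Isolated ⇒ Q is held fixed.
C₂ = 0.413 C₁ and U = Q²/(2C), so U₂/U₁ = C₁/C₂ = 2.42.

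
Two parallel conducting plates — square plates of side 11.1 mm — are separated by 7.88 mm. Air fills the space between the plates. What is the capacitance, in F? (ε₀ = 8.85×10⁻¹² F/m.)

A = (11.1 mm)² = 1.23×10⁻⁴ m².
C = ε₀A/d = 8.85×10⁻¹² × 1.23×10⁻⁴ / 7.88×10⁻³ = 1.38×10⁻¹³ F.

C ≈ 1.38×10⁻¹³ F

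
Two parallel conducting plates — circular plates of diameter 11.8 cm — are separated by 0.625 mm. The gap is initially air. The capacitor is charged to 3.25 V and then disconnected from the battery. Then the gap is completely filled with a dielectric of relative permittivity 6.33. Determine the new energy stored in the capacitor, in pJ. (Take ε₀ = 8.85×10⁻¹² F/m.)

129 pJ

A = π(11.8/2 cm)² = 1.09×10⁻² m².
Initially C₁ = ε₀A/d = 8.85×10⁻¹² × 1.09×10⁻² / 6.25×10⁻⁴ = 1.55×10⁻¹⁰ F.
U₁ = 8.18×10⁻¹⁰ J.
Isolated ⇒ Q is held fixed. C₂ = 6.33 C₁ and U = Q²/(2C), so U₂/U₁ = C₁/C₂ = 0.158.
U₂ = 0.158 × 8.18×10⁻¹⁰ = 1.29×10⁻¹⁰ J.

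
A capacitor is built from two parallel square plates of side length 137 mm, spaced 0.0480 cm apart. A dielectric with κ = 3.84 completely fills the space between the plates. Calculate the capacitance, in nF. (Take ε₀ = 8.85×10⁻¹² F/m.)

1.33 nF

A = (137 mm)² = 1.88×10⁻² m².
C = κε₀A/d = 3.84 × 8.85×10⁻¹² × 1.88×10⁻² / 4.80×10⁻⁴ = 1.33×10⁻⁹ F.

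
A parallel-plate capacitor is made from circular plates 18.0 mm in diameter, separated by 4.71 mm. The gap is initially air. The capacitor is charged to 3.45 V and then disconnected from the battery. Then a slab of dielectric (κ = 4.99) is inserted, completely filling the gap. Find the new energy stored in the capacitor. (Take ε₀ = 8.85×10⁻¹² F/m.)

A = π(18.0/2 mm)² = 2.54×10⁻⁴ m².
Initially C₁ = ε₀A/d = 8.85×10⁻¹² × 2.54×10⁻⁴ / 4.71×10⁻³ = 4.78×10⁻¹³ F.
U₁ = 2.85×10⁻¹² J.
Isolated ⇒ Q is held fixed. C₂ = 4.99 C₁ and U = Q²/(2C), so U₂/U₁ = C₁/C₂ = 0.200.
U₂ = 0.200 × 2.85×10⁻¹² = 5.70×10⁻¹³ J.

U ≈ 0.570 pJ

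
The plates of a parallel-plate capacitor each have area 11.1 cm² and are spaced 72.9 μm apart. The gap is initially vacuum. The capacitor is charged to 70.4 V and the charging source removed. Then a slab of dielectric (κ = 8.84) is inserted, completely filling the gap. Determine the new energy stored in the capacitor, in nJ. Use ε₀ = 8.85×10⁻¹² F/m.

A = 11.1 cm² = 1.11×10⁻³ m².
Initially C₁ = ε₀A/d = 8.85×10⁻¹² × 1.11×10⁻³ / 7.29×10⁻⁵ = 1.35×10⁻¹⁰ F.
U₁ = 3.34×10⁻⁷ J.
Isolated ⇒ Q is held fixed. C₂ = 8.84 C₁ and U = Q²/(2C), so U₂/U₁ = C₁/C₂ = 0.113.
U₂ = 0.113 × 3.34×10⁻⁷ = 3.78×10⁻⁸ J.

U ≈ 37.8 nJ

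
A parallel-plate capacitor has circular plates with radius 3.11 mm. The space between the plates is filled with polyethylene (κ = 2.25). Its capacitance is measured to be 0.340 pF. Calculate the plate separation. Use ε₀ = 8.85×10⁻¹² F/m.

d ≈ 1.78 mm

A = π(3.11 mm)² = 3.04×10⁻⁵ m².
d = κε₀A/C = 2.25 × 8.85×10⁻¹² × 3.04×10⁻⁵ / 3.40×10⁻¹³ = 1.78×10⁻³ m.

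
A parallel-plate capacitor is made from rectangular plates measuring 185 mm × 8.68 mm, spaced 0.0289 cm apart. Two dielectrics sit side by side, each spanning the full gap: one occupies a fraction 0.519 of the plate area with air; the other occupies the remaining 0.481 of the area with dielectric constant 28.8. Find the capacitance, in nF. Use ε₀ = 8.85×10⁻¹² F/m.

0.707 nF

A = 185 × 8.68 mm² = 1.61×10⁻³ m².
Side-by-side slabs ⇒ two capacitors in parallel, each spanning the full gap.
C₁ = κ₁ε₀A₁/d = 1.00 × 8.85×10⁻¹² × 8.33×10⁻⁴ / 2.89×10⁻⁴ = 2.55×10⁻¹¹ F.
C₂ = κ₂ε₀A₂/d = 28.8 × 8.85×10⁻¹² × 7.72×10⁻⁴ / 2.89×10⁻⁴ = 6.81×10⁻¹⁰ F.
C = C₁ + C₂ = 7.07×10⁻¹⁰ F.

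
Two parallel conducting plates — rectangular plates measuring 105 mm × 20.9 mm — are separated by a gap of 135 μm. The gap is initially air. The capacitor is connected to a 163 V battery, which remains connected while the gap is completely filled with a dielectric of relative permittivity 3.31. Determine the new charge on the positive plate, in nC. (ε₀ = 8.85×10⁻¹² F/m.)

A = 105 × 20.9 mm² = 2.19×10⁻³ m².
Initially C₁ = ε₀A/d = 8.85×10⁻¹² × 2.19×10⁻³ / 1.35×10⁻⁴ = 1.44×10⁻¹⁰ F.
Q₁ = 2.34×10⁻⁸ C.
Battery connected ⇒ V is held fixed. C₂ = 3.31 C₁ and Q = CV, so Q₂/Q₁ = C₂/C₁ = 3.31.
Q₂ = 3.31 × 2.34×10⁻⁸ = 7.76×10⁻⁸ C.

77.6 nC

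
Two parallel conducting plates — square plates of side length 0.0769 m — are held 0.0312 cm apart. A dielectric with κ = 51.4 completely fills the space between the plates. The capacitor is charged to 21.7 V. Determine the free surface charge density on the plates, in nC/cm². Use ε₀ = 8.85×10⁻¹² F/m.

σ ≈ 3.16 nC/cm²

A = (0.0769 m)² = 5.91×10⁻³ m².
C = κε₀A/d = 51.4 × 8.85×10⁻¹² × 5.91×10⁻³ / 3.12×10⁻⁴ = 8.62×10⁻⁹ F.
σ = Q/A = CV/A = 8.62×10⁻⁹ × 21.7 / 5.91×10⁻³ = 3.16×10⁻⁵ C/m².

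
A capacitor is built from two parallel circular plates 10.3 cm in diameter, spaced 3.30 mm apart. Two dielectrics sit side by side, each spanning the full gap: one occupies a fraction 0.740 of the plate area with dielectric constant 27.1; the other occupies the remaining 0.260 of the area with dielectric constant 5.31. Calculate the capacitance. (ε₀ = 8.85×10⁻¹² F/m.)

479 pF

A = π(10.3/2 cm)² = 8.33×10⁻³ m².
Side-by-side slabs ⇒ two capacitors in parallel, each spanning the full gap.
C₁ = κ₁ε₀A₁/d = 27.1 × 8.85×10⁻¹² × 6.17×10⁻³ / 3.30×10⁻³ = 4.48×10⁻¹⁰ F.
C₂ = κ₂ε₀A₂/d = 5.31 × 8.85×10⁻¹² × 2.17×10⁻³ / 3.30×10⁻³ = 3.09×10⁻¹¹ F.
C = C₁ + C₂ = 4.79×10⁻¹⁰ F.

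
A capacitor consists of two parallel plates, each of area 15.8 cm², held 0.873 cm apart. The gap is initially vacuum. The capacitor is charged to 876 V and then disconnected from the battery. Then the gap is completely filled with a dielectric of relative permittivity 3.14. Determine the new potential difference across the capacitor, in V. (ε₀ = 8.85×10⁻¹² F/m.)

A = 15.8 cm² = 1.58×10⁻³ m².
Initially C₁ = ε₀A/d = 8.85×10⁻¹² × 1.58×10⁻³ / 8.73×10⁻³ = 1.60×10⁻¹² F.
V₁ = 8.76×10² V.
Isolated ⇒ Q is held fixed. C₂ = 3.14 C₁ and V = Q/C, so V₂/V₁ = C₁/C₂ = 0.318.
V₂ = 0.318 × 8.76×10² = 2.79×10² V.

V ≈ 279 V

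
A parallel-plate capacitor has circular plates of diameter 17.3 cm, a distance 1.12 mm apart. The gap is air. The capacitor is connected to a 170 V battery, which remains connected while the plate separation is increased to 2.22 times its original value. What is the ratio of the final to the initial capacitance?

C₂/C₁ ≈ 0.450

C = ε₀A/d scales as 1/d, so C₂/C₁ = d₁/d₂ = 1/2.22 = 0.450.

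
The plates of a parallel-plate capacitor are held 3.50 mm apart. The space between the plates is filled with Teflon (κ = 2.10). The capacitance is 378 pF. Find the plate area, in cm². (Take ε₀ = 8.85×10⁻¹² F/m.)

A = Cd/(κε₀) = 3.78×10⁻¹⁰ × 3.50×10⁻³ / (2.10 × 8.85×10⁻¹²) = 7.12×10⁻² m².

A ≈ 712 cm²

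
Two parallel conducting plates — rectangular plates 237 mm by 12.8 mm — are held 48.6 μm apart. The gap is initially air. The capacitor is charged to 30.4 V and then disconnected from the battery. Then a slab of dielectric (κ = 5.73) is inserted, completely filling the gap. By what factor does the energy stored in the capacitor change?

Isolated ⇒ Q is held fixed.
C₂ = 5.73 C₁ and U = Q²/(2C), so U₂/U₁ = C₁/C₂ = 0.175.

U₂/U₁ ≈ 0.175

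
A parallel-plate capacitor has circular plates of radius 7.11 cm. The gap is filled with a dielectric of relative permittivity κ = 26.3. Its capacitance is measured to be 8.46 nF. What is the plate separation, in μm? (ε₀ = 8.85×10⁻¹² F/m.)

d ≈ 437 μm

A = π(7.11 cm)² = 1.59×10⁻² m².
d = κε₀A/C = 26.3 × 8.85×10⁻¹² × 1.59×10⁻² / 8.46×10⁻⁹ = 4.37×10⁻⁴ m.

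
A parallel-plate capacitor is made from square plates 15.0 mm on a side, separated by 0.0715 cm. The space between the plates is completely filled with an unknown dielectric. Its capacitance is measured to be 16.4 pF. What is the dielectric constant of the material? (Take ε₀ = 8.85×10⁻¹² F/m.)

A = (15.0 mm)² = 2.25×10⁻⁴ m².
κ = Cd/(ε₀A) = 1.64×10⁻¹¹ × 7.15×10⁻⁴ / (8.85×10⁻¹² × 2.25×10⁻⁴) = 5.89.

5.89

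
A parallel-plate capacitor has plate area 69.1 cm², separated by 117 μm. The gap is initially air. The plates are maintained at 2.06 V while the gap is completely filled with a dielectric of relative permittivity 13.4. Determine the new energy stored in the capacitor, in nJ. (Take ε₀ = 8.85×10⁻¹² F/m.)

A = 69.1 cm² = 6.91×10⁻³ m².
Initially C₁ = ε₀A/d = 8.85×10⁻¹² × 6.91×10⁻³ / 1.17×10⁻⁴ = 5.23×10⁻¹⁰ F.
U₁ = 1.11×10⁻⁹ J.
Battery connected ⇒ V is held fixed. C₂ = 13.4 C₁ and U = ½CV², so U₂/U₁ = C₂/C₁ = 13.4.
U₂ = 13.4 × 1.11×10⁻⁹ = 1.49×10⁻⁸ J.

U ≈ 14.9 nJ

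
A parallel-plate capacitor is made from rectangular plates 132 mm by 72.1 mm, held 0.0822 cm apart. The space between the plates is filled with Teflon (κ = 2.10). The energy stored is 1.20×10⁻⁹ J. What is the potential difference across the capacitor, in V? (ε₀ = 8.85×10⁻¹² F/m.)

A = 132 × 72.1 mm² = 9.52×10⁻³ m².
C = κε₀A/d = 2.10 × 8.85×10⁻¹² × 9.52×10⁻³ / 8.22×10⁻⁴ = 2.15×10⁻¹⁰ F.
V = √(2U/C) = √(2 × 1.20×10⁻⁹ / 2.15×10⁻¹⁰) = 3.34 V.

V ≈ 3.34 V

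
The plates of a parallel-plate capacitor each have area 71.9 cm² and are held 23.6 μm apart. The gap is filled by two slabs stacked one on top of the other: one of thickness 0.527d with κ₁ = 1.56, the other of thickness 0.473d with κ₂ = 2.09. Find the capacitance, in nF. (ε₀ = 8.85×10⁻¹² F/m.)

C ≈ 4.78 nF

A = 71.9 cm² = 7.19×10⁻³ m².
Stacked slabs ⇒ two capacitors in series, each with the full plate area.
C₁ = κ₁ε₀A/d₁ = 1.56 × 8.85×10⁻¹² × 7.19×10⁻³ / 1.24×10⁻⁵ = 7.98×10⁻⁹ F.
C₂ = κ₂ε₀A/d₂ = 2.09 × 8.85×10⁻¹² × 7.19×10⁻³ / 1.12×10⁻⁵ = 1.19×10⁻⁸ F.
C = (1/C₁ + 1/C₂)⁻¹ = 4.78×10⁻⁹ F.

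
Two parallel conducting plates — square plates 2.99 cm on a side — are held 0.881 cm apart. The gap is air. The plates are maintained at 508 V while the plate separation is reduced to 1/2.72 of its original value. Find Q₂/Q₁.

2.72

Battery connected ⇒ V is held fixed.
C₂ = 2.72 C₁ and Q = CV, so Q₂/Q₁ = C₂/C₁ = 2.72.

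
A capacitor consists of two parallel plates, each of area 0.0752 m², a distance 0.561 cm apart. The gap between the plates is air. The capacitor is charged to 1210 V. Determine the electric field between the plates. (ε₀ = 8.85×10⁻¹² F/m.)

E = V/d = 1210 / 5.61×10⁻³ = 2.16×10⁵ V/m.

E ≈ 216 kV/m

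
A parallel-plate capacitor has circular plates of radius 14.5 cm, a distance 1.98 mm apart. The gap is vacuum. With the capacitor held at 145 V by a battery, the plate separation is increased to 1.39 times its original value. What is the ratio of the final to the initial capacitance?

C = ε₀A/d scales as 1/d, so C₂/C₁ = d₁/d₂ = 1/1.39 = 0.719.

0.719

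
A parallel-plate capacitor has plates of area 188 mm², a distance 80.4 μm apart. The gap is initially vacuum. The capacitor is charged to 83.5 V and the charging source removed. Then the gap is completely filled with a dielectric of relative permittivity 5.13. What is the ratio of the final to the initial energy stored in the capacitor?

U₂/U₁ ≈ 0.195

Isolated ⇒ Q is held fixed.
C₂ = 5.13 C₁ and U = Q²/(2C), so U₂/U₁ = C₁/C₂ = 0.195.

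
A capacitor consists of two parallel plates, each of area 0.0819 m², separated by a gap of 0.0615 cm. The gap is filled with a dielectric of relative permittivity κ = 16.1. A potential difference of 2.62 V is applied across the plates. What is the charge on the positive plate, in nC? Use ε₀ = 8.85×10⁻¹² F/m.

49.7 nC

C = κε₀A/d = 16.1 × 8.85×10⁻¹² × 8.19×10⁻² / 6.15×10⁻⁴ = 1.90×10⁻⁸ F.
Q = CV = 1.90×10⁻⁸ × 2.62 = 4.97×10⁻⁸ C.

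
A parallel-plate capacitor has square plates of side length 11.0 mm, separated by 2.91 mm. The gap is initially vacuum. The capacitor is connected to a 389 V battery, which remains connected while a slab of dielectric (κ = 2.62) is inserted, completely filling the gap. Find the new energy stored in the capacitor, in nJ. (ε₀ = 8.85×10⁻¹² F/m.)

A = (11.0 mm)² = 1.21×10⁻⁴ m².
Initially C₁ = ε₀A/d = 8.85×10⁻¹² × 1.21×10⁻⁴ / 2.91×10⁻³ = 3.68×10⁻¹³ F.
U₁ = 2.78×10⁻⁸ J.
Battery connected ⇒ V is held fixed. C₂ = 2.62 C₁ and U = ½CV², so U₂/U₁ = C₂/C₁ = 2.62.
U₂ = 2.62 × 2.78×10⁻⁸ = 7.29×10⁻⁸ J.

U ≈ 72.9 nJ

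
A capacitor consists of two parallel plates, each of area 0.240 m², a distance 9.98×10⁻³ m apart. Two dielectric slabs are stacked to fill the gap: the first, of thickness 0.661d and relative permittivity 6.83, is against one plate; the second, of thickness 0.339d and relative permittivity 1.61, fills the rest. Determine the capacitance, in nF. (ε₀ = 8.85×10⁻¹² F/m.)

0.692 nF

Stacked slabs ⇒ two capacitors in series, each with the full plate area.
C₁ = κ₁ε₀A/d₁ = 6.83 × 8.85×10⁻¹² × 0.240 / 6.60×10⁻³ = 2.20×10⁻⁹ F.
C₂ = κ₂ε₀A/d₂ = 1.61 × 8.85×10⁻¹² × 0.240 / 3.38×10⁻³ = 1.01×10⁻⁹ F.
C = (1/C₁ + 1/C₂)⁻¹ = 6.92×10⁻¹⁰ F.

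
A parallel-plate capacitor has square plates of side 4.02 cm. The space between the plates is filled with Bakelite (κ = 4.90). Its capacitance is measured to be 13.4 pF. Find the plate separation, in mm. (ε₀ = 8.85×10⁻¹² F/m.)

A = (4.02 cm)² = 1.62×10⁻³ m².
d = κε₀A/C = 4.90 × 8.85×10⁻¹² × 1.62×10⁻³ / 1.34×10⁻¹¹ = 5.23×10⁻³ m.

5.23 mm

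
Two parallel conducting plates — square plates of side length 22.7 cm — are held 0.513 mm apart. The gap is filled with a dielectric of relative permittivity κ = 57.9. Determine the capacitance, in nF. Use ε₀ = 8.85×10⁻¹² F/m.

C ≈ 51.5 nF

A = (22.7 cm)² = 5.15×10⁻² m².
C = κε₀A/d = 57.9 × 8.85×10⁻¹² × 5.15×10⁻² / 5.13×10⁻⁴ = 5.15×10⁻⁸ F.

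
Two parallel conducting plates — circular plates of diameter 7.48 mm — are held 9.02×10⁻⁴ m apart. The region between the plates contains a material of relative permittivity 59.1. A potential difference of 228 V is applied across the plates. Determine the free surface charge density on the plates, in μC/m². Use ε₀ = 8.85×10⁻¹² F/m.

A = π(7.48/2 mm)² = 4.39×10⁻⁵ m².
C = κε₀A/d = 59.1 × 8.85×10⁻¹² × 4.39×10⁻⁵ / 9.02×10⁻⁴ = 2.55×10⁻¹¹ F.
σ = Q/A = CV/A = 2.55×10⁻¹¹ × 228 / 4.39×10⁻⁵ = 1.32×10⁻⁴ C/m².

σ ≈ 132 μC/m²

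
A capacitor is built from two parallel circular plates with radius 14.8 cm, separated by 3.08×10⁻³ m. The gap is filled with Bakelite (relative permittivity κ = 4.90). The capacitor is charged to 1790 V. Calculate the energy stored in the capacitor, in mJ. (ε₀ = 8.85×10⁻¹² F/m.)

A = π(14.8 cm)² = 6.88×10⁻² m².
C = κε₀A/d = 4.90 × 8.85×10⁻¹² × 6.88×10⁻² / 3.08×10⁻³ = 9.69×10⁻¹⁰ F.
U = ½CV² = ½ × 9.69×10⁻¹⁰ × (1790)² = 1.55×10⁻³ J.

U ≈ 1.55 mJ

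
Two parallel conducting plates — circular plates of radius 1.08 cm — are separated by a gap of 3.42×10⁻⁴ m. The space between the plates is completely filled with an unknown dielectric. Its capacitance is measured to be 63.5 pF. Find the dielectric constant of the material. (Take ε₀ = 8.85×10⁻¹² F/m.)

A = π(1.08 cm)² = 3.66×10⁻⁴ m².
κ = Cd/(ε₀A) = 6.35×10⁻¹¹ × 3.42×10⁻⁴ / (8.85×10⁻¹² × 3.66×10⁻⁴) = 6.70.

6.70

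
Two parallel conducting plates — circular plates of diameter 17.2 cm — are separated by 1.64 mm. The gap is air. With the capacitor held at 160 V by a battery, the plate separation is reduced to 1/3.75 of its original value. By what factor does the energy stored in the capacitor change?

Battery connected ⇒ V is held fixed.
C₂ = 3.75 C₁ and U = ½CV², so U₂/U₁ = C₂/C₁ = 3.75.

U₂/U₁ ≈ 3.75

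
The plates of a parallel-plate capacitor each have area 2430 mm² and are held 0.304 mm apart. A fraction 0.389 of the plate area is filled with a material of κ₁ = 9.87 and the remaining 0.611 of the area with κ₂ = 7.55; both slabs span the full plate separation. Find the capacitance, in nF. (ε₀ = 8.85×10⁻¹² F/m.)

A = 2430 mm² = 2.43×10⁻³ m².
Side-by-side slabs ⇒ two capacitors in parallel, each spanning the full gap.
C₁ = κ₁ε₀A₁/d = 9.87 × 8.85×10⁻¹² × 9.45×10⁻⁴ / 3.04×10⁻⁴ = 2.72×10⁻¹⁰ F.
C₂ = κ₂ε₀A₂/d = 7.55 × 8.85×10⁻¹² × 1.48×10⁻³ / 3.04×10⁻⁴ = 3.26×10⁻¹⁰ F.
C = C₁ + C₂ = 5.98×10⁻¹⁰ F.

C ≈ 0.598 nF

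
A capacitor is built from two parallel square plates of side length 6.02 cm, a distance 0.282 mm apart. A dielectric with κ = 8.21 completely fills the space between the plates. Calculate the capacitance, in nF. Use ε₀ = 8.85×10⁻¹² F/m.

0.934 nF

A = (6.02 cm)² = 3.62×10⁻³ m².
C = κε₀A/d = 8.21 × 8.85×10⁻¹² × 3.62×10⁻³ / 2.82×10⁻⁴ = 9.34×10⁻¹⁰ F.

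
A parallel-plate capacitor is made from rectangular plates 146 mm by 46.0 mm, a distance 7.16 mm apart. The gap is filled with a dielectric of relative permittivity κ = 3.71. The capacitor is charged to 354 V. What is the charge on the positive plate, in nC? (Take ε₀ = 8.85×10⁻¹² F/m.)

A = 146 × 46.0 mm² = 6.72×10⁻³ m².
C = κε₀A/d = 3.71 × 8.85×10⁻¹² × 6.72×10⁻³ / 7.16×10⁻³ = 3.08×10⁻¹¹ F.
Q = CV = 3.08×10⁻¹¹ × 354 = 1.09×10⁻⁸ C.

10.9 nC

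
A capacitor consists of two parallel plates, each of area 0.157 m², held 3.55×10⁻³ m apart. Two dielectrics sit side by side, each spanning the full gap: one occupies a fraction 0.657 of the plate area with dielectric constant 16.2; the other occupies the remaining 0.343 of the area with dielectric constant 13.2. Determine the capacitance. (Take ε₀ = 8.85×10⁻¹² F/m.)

C ≈ 5.94 nF

Side-by-side slabs ⇒ two capacitors in parallel, each spanning the full gap.
C₁ = κ₁ε₀A₁/d = 16.2 × 8.85×10⁻¹² × 0.103 / 3.55×10⁻³ = 4.17×10⁻⁹ F.
C₂ = κ₂ε₀A₂/d = 13.2 × 8.85×10⁻¹² × 5.39×10⁻² / 3.55×10⁻³ = 1.77×10⁻⁹ F.
C = C₁ + C₂ = 5.94×10⁻⁹ F.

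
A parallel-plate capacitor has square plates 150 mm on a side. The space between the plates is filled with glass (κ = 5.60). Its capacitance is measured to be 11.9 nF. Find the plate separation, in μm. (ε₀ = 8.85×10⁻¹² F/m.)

A = (150 mm)² = 2.25×10⁻² m².
d = κε₀A/C = 5.60 × 8.85×10⁻¹² × 2.25×10⁻² / 1.19×10⁻⁸ = 9.37×10⁻⁵ m.

d ≈ 93.7 μm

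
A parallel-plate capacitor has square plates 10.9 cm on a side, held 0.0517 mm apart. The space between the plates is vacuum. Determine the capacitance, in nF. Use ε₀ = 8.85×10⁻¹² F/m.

C ≈ 2.03 nF

A = (10.9 cm)² = 1.19×10⁻² m².
C = ε₀A/d = 8.85×10⁻¹² × 1.19×10⁻² / 5.17×10⁻⁵ = 2.03×10⁻⁹ F.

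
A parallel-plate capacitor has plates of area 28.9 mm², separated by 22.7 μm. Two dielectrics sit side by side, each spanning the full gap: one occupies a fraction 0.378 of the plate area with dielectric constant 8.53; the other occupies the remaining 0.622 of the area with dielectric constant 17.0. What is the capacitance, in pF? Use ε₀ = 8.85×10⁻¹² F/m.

C ≈ 155 pF

A = 28.9 mm² = 2.89×10⁻⁵ m².
Side-by-side slabs ⇒ two capacitors in parallel, each spanning the full gap.
C₁ = κ₁ε₀A₁/d = 8.53 × 8.85×10⁻¹² × 1.09×10⁻⁵ / 2.27×10⁻⁵ = 3.63×10⁻¹¹ F.
C₂ = κ₂ε₀A₂/d = 17.0 × 8.85×10⁻¹² × 1.80×10⁻⁵ / 2.27×10⁻⁵ = 1.19×10⁻¹⁰ F.
C = C₁ + C₂ = 1.55×10⁻¹⁰ F.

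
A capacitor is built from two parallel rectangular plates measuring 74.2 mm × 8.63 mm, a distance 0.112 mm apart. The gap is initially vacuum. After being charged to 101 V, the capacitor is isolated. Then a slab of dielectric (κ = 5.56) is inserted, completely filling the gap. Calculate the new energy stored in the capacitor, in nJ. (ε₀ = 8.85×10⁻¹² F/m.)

U ≈ 46.4 nJ

A = 74.2 × 8.63 mm² = 6.40×10⁻⁴ m².
Initially C₁ = ε₀A/d = 8.85×10⁻¹² × 6.40×10⁻⁴ / 1.12×10⁻⁴ = 5.06×10⁻¹¹ F.
U₁ = 2.58×10⁻⁷ J.
Isolated ⇒ Q is held fixed. C₂ = 5.56 C₁ and U = Q²/(2C), so U₂/U₁ = C₁/C₂ = 0.180.
U₂ = 0.180 × 2.58×10⁻⁷ = 4.64×10⁻⁸ J.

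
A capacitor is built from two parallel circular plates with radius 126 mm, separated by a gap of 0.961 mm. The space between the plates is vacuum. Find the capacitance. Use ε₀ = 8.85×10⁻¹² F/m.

459 pF

A = π(126 mm)² = 4.99×10⁻² m².
C = ε₀A/d = 8.85×10⁻¹² × 4.99×10⁻² / 9.61×10⁻⁴ = 4.59×10⁻¹⁰ F.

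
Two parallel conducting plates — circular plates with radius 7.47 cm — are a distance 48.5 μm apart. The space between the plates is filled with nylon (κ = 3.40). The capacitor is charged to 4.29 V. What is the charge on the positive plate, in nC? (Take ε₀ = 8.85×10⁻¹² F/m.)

A = π(7.47 cm)² = 1.75×10⁻² m².
C = κε₀A/d = 3.40 × 8.85×10⁻¹² × 1.75×10⁻² / 4.85×10⁻⁵ = 1.09×10⁻⁸ F.
Q = CV = 1.09×10⁻⁸ × 4.29 = 4.67×10⁻⁸ C.

Q ≈ 46.7 nC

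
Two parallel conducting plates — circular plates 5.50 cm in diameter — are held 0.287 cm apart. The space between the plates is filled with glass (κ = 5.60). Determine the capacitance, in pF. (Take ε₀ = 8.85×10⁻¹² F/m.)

C ≈ 41.0 pF

A = π(5.50/2 cm)² = 2.38×10⁻³ m².
C = κε₀A/d = 5.60 × 8.85×10⁻¹² × 2.38×10⁻³ / 2.87×10⁻³ = 4.10×10⁻¹¹ F.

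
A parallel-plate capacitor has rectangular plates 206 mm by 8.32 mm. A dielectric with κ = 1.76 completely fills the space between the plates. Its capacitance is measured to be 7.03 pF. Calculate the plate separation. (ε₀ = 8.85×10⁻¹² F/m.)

d ≈ 3.80 mm

A = 206 × 8.32 mm² = 1.71×10⁻³ m².
d = κε₀A/C = 1.76 × 8.85×10⁻¹² × 1.71×10⁻³ / 7.03×10⁻¹² = 3.80×10⁻³ m.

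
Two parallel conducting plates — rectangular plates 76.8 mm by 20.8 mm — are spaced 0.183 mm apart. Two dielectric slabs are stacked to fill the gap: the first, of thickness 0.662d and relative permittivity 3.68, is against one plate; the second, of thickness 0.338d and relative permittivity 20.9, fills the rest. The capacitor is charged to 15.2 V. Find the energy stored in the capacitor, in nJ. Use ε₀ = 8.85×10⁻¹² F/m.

A = 76.8 × 20.8 mm² = 1.60×10⁻³ m².
Stacked slabs ⇒ two capacitors in series, each with the full plate area.
C₁ = κ₁ε₀A/d₁ = 3.68 × 8.85×10⁻¹² × 1.60×10⁻³ / 1.21×10⁻⁴ = 4.29×10⁻¹⁰ F.
C₂ = κ₂ε₀A/d₂ = 20.9 × 8.85×10⁻¹² × 1.60×10⁻³ / 6.19×10⁻⁵ = 4.78×10⁻⁹ F.
C = (1/C₁ + 1/C₂)⁻¹ = 3.94×10⁻¹⁰ F.
U = ½CV² = ½ × 3.94×10⁻¹⁰ × (15.2)² = 4.55×10⁻⁸ J.

45.5 nJ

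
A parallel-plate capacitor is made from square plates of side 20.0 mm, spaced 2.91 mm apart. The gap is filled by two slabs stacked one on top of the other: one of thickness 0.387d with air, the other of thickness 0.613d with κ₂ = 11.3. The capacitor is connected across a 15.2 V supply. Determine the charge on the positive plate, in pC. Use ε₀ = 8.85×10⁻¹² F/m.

41.9 pC

A = (20.0 mm)² = 4.00×10⁻⁴ m².
Stacked slabs ⇒ two capacitors in series, each with the full plate area.
C₁ = κ₁ε₀A/d₁ = 1.00 × 8.85×10⁻¹² × 4.00×10⁻⁴ / 1.13×10⁻³ = 3.14×10⁻¹² F.
C₂ = κ₂ε₀A/d₂ = 11.3 × 8.85×10⁻¹² × 4.00×10⁻⁴ / 1.78×10⁻³ = 2.24×10⁻¹¹ F.
C = (1/C₁ + 1/C₂)⁻¹ = 2.76×10⁻¹² F.
Q = CV = 2.76×10⁻¹² × 15.2 = 4.19×10⁻¹¹ C.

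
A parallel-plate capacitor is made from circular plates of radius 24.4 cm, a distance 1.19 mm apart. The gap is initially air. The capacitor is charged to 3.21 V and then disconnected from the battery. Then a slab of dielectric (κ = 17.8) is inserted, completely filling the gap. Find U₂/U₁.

Isolated ⇒ Q is held fixed.
C₂ = 17.8 C₁ and U = Q²/(2C), so U₂/U₁ = C₁/C₂ = 0.0562.

U₂/U₁ ≈ 0.0562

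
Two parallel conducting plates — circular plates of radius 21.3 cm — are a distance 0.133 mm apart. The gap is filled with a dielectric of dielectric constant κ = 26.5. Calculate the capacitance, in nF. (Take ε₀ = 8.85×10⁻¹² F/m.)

C ≈ 251 nF

A = π(21.3 cm)² = 0.143 m².
C = κε₀A/d = 26.5 × 8.85×10⁻¹² × 0.143 / 1.33×10⁻⁴ = 2.51×10⁻⁷ F.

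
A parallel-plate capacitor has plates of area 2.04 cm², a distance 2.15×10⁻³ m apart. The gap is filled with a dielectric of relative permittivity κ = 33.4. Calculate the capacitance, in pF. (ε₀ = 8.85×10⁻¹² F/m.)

28.0 pF

A = 2.04 cm² = 2.04×10⁻⁴ m².
C = κε₀A/d = 33.4 × 8.85×10⁻¹² × 2.04×10⁻⁴ / 2.15×10⁻³ = 2.80×10⁻¹¹ F.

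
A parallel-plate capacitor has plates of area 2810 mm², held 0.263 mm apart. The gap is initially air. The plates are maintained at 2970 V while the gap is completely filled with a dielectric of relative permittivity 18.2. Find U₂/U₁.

Battery connected ⇒ V is held fixed.
C₂ = 18.2 C₁ and U = ½CV², so U₂/U₁ = C₂/C₁ = 18.2.

18.2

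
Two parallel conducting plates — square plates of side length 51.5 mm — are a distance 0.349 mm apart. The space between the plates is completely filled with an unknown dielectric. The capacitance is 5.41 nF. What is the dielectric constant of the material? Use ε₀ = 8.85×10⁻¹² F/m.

κ ≈ 80.4

A = (51.5 mm)² = 2.65×10⁻³ m².
κ = Cd/(ε₀A) = 5.41×10⁻⁹ × 3.49×10⁻⁴ / (8.85×10⁻¹² × 2.65×10⁻³) = 80.4.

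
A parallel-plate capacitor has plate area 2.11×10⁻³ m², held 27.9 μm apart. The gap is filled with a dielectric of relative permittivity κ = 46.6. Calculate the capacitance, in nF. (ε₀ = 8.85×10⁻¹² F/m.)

C = κε₀A/d = 46.6 × 8.85×10⁻¹² × 2.11×10⁻³ / 2.79×10⁻⁵ = 3.12×10⁻⁸ F.

C ≈ 31.2 nF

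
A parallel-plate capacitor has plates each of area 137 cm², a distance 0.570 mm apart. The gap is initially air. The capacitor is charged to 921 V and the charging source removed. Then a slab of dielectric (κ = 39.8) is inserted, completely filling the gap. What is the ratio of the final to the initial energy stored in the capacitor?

Isolated ⇒ Q is held fixed.
C₂ = 39.8 C₁ and U = Q²/(2C), so U₂/U₁ = C₁/C₂ = 0.0251.

0.0251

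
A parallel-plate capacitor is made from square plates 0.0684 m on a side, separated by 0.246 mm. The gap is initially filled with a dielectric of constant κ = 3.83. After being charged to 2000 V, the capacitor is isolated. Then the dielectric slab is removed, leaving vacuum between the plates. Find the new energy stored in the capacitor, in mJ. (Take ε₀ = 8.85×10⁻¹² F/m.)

A = (0.0684 m)² = 4.68×10⁻³ m².
Initially C₁ = κε₀A/d = 3.83 × 8.85×10⁻¹² × 4.68×10⁻³ / 2.46×10⁻⁴ = 6.45×10⁻¹⁰ F.
U₁ = 1.29×10⁻³ J.
Isolated ⇒ Q is held fixed. C₂ = 0.261 C₁ and U = Q²/(2C), so U₂/U₁ = C₁/C₂ = 3.83.
U₂ = 3.83 × 1.29×10⁻³ = 4.94×10⁻³ J.

U ≈ 4.94 mJ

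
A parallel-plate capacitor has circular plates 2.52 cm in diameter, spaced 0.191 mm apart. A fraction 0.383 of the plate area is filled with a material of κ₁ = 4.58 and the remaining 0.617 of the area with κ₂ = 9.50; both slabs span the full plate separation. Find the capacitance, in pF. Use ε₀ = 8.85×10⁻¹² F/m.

C ≈ 176 pF

A = π(2.52/2 cm)² = 4.99×10⁻⁴ m².
Side-by-side slabs ⇒ two capacitors in parallel, each spanning the full gap.
C₁ = κ₁ε₀A₁/d = 4.58 × 8.85×10⁻¹² × 1.91×10⁻⁴ / 1.91×10⁻⁴ = 4.05×10⁻¹¹ F.
C₂ = κ₂ε₀A₂/d = 9.50 × 8.85×10⁻¹² × 3.08×10⁻⁴ / 1.91×10⁻⁴ = 1.35×10⁻¹⁰ F.
C = C₁ + C₂ = 1.76×10⁻¹⁰ F.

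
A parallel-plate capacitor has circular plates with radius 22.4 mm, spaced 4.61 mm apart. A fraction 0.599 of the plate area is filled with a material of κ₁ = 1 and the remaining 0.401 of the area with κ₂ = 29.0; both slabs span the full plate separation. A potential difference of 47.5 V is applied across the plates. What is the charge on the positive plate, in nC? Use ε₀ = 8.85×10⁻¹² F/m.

Q ≈ 1.76 nC

A = π(22.4 mm)² = 1.58×10⁻³ m².
Side-by-side slabs ⇒ two capacitors in parallel, each spanning the full gap.
C₁ = κ₁ε₀A₁/d = 1.00 × 8.85×10⁻¹² × 9.44×10⁻⁴ / 4.61×10⁻³ = 1.81×10⁻¹² F.
C₂ = κ₂ε₀A₂/d = 29.0 × 8.85×10⁻¹² × 6.32×10⁻⁴ / 4.61×10⁻³ = 3.52×10⁻¹¹ F.
C = C₁ + C₂ = 3.70×10⁻¹¹ F.
Q = CV = 3.70×10⁻¹¹ × 47.5 = 1.76×10⁻⁹ C.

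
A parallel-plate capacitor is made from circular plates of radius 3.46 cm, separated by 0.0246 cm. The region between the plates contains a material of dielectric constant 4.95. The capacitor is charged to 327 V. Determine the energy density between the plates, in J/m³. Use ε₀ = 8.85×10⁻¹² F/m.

E = V/d = 327 / 2.46×10⁻⁴ = 1.33×10⁶ V/m.
u = ½κε₀E² = ½ × 4.95 × 8.85×10⁻¹² × (1.33×10⁶)² = 38.7 J/m³.

u ≈ 38.7 J/m³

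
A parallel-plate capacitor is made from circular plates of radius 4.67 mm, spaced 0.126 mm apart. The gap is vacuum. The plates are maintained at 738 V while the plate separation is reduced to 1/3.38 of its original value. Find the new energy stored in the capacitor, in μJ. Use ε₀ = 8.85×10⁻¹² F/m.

A = π(4.67 mm)² = 6.85×10⁻⁵ m².
Initially C₁ = ε₀A/d = 8.85×10⁻¹² × 6.85×10⁻⁵ / 1.26×10⁻⁴ = 4.81×10⁻¹² F.
U₁ = 1.31×10⁻⁶ J.
Battery connected ⇒ V is held fixed. C₂ = 3.38 C₁ and U = ½CV², so U₂/U₁ = C₂/C₁ = 3.38.
U₂ = 3.38 × 1.31×10⁻⁶ = 4.43×10⁻⁶ J.

U ≈ 4.43 μJ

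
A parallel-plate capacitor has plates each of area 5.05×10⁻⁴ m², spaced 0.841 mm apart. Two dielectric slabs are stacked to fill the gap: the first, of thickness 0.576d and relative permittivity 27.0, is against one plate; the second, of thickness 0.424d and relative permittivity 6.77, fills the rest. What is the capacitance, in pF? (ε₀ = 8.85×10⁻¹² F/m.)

Stacked slabs ⇒ two capacitors in series, each with the full plate area.
C₁ = κ₁ε₀A/d₁ = 27.0 × 8.85×10⁻¹² × 5.05×10⁻⁴ / 4.84×10⁻⁴ = 2.49×10⁻¹⁰ F.
C₂ = κ₂ε₀A/d₂ = 6.77 × 8.85×10⁻¹² × 5.05×10⁻⁴ / 3.57×10⁻⁴ = 8.49×10⁻¹¹ F.
C = (1/C₁ + 1/C₂)⁻¹ = 6.33×10⁻¹¹ F.

C ≈ 63.3 pF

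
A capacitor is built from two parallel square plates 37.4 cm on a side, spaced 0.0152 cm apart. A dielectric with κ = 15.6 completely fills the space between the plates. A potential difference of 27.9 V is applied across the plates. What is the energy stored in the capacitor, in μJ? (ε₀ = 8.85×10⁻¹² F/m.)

U ≈ 49.4 μJ

A = (37.4 cm)² = 0.140 m².
C = κε₀A/d = 15.6 × 8.85×10⁻¹² × 0.140 / 1.52×10⁻⁴ = 1.27×10⁻⁷ F.
U = ½CV² = ½ × 1.27×10⁻⁷ × (27.9)² = 4.94×10⁻⁵ J.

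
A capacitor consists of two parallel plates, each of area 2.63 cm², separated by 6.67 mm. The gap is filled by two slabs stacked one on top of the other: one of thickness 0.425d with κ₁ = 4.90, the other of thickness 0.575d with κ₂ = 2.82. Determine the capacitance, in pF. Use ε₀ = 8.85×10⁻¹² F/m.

A = 2.63 cm² = 2.63×10⁻⁴ m².
Stacked slabs ⇒ two capacitors in series, each with the full plate area.
C₁ = κ₁ε₀A/d₁ = 4.90 × 8.85×10⁻¹² × 2.63×10⁻⁴ / 2.83×10⁻³ = 4.02×10⁻¹² F.
C₂ = κ₂ε₀A/d₂ = 2.82 × 8.85×10⁻¹² × 2.63×10⁻⁴ / 3.84×10⁻³ = 1.71×10⁻¹² F.
C = (1/C₁ + 1/C₂)⁻¹ = 1.20×10⁻¹² F.

C ≈ 1.20 pF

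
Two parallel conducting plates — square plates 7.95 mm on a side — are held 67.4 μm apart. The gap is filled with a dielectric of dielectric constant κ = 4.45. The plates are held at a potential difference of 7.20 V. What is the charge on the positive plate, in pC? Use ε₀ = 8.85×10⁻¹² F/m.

266 pC

A = (7.95 mm)² = 6.32×10⁻⁵ m².
C = κε₀A/d = 4.45 × 8.85×10⁻¹² × 6.32×10⁻⁵ / 6.74×10⁻⁵ = 3.69×10⁻¹¹ F.
Q = CV = 3.69×10⁻¹¹ × 7.20 = 2.66×10⁻¹⁰ C.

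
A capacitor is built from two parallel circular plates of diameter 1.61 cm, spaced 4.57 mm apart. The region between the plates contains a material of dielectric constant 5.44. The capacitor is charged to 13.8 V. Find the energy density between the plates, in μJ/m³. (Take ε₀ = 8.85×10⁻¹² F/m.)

220 μJ/m³

E = V/d = 13.8 / 4.57×10⁻³ = 3.02×10³ V/m.
u = ½κε₀E² = ½ × 5.44 × 8.85×10⁻¹² × (3.02×10³)² = 2.20×10⁻⁴ J/m³.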